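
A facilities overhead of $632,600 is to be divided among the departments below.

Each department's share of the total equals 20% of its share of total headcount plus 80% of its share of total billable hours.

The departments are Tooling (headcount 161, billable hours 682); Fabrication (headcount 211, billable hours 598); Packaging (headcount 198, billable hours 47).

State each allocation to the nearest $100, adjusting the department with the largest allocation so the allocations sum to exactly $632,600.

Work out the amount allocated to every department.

Headcount total 570; billable hours total 1,327.
Combined weights (20% headcount + 80% billable hours): Tooling 0.4676; Fabrication 0.4345; Packaging 0.0978.
Pro-rata amounts: Tooling 295,831.72; Fabrication 274,894.76; Packaging 61,873.51.
After rounding ($100): Tooling $295,800; Fabrication $274,900; Packaging $61,900. Sum = $632,600.
Sum already equals the total — no adjustment.

Tooling: $295,800 | Fabrication: $274,900 | Packaging: $61,900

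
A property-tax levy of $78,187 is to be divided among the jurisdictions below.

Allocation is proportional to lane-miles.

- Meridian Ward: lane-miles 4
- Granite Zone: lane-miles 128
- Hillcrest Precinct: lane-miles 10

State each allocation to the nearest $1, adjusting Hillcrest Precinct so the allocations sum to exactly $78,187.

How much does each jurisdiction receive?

Meridian Ward: $2,202 · Granite Zone: $70,478 · Hillcrest Precinct: $5,507

Combined lane-miles = 142.
Raw shares: Meridian Ward 4/142 × $78,187 = 2,202.45; Granite Zone 128/142 × $78,187 = 70,478.42; Hillcrest Precinct 10/142 × $78,187 = 5,506.13.
After rounding ($1): Meridian Ward $2,202; Granite Zone $70,478; Hillcrest Precinct $5,506. Sum = $78,186.
Difference $78,187 − $78,186 = +$1 applied to Hillcrest Precinct: Hillcrest Precinct becomes $5,507.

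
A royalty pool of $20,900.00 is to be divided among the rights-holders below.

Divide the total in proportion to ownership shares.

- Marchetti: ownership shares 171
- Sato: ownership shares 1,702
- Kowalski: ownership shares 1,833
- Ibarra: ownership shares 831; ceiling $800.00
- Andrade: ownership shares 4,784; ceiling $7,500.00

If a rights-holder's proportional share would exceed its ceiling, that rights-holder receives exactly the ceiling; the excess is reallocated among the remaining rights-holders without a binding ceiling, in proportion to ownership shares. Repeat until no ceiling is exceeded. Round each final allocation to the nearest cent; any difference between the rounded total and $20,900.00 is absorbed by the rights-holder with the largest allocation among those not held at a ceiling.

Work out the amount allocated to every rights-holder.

Sum of ownership shares: 9,321.
Proportional shares (ignoring caps): Marchetti 383.4245; Sato 3,816.3073; Kowalski 4,110.0418; Ibarra 1,863.3087; Andrade 10,726.9177.
Cap binds for Ibarra ($800.00), Andrade ($7,500.00); residual $12,600.00 reallocated over remaining ownership shares 3,706.
Redistributed shares: Marchetti 581.3815 → $581.38; Sato 5,786.6163 → $5,786.62; Kowalski 6,232.0022 → $6,232.00.

Marchetti: $581.38; Sato: $5,786.62; Kowalski: $6,232.00; Ibarra: $800.00; Andrade: $7,500.00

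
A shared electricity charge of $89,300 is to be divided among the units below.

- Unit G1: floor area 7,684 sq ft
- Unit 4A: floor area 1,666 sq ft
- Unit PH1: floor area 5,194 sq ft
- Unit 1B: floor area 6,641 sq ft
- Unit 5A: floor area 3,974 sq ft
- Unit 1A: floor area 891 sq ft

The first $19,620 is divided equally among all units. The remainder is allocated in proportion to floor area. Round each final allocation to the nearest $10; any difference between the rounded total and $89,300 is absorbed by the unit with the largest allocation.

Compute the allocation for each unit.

First tranche $19,620 split equally: $3,270 each.
Remainder $69,680 by floor area (total 26,050): Unit G1 20,553.59 → $20,550; Unit 4A 4,456.31 → $4,460; Unit PH1 13,893.20 → $13,890; Unit 1B 17,763.72 → $17,760; Unit 5A 10,629.88 → $10,630; Unit 1A 2,383.30 → $2,380.
Rounding difference +$10 on remainder applied to Unit G1.
Totals: Unit G1 $3,270 + $20,560 = $23,830; Unit 4A $3,270 + $4,460 = $7,730; Unit PH1 $3,270 + $13,890 = $17,160; Unit 1B $3,270 + $17,760 = $21,030; Unit 5A $3,270 + $10,630 = $13,900; Unit 1A $3,270 + $2,380 = $5,650.

Unit G1: $23,830 | Unit 4A: $7,730 | Unit PH1: $17,160 | Unit 1B: $21,030 | Unit 5A: $13,900 | Unit 1A: $5,650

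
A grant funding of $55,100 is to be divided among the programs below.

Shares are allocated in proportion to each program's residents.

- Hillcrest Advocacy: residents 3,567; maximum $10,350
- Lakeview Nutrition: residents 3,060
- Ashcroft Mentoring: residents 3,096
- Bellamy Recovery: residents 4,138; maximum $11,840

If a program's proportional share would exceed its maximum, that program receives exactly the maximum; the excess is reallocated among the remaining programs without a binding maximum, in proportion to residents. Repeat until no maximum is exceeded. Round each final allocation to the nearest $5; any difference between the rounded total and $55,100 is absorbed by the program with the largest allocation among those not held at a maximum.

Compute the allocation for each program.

Residents total: 13,861.
Unconstrained shares: Hillcrest Advocacy 14,179.47; Lakeview Nutrition 12,164.06; Ashcroft Mentoring 12,307.16; Bellamy Recovery 16,449.30.
Capped: Hillcrest Advocacy ($10,350), Bellamy Recovery ($11,840); balance $32,910 reallocated over remaining residents 6,156.
Shares after redistribution: Lakeview Nutrition 16,358.77 → $16,360; Ashcroft Mentoring 16,551.23 → $16,550.

Hillcrest Advocacy: $10,350 · Lakeview Nutrition: $16,360 · Ashcroft Mentoring: $16,550 · Bellamy Recovery: $11,840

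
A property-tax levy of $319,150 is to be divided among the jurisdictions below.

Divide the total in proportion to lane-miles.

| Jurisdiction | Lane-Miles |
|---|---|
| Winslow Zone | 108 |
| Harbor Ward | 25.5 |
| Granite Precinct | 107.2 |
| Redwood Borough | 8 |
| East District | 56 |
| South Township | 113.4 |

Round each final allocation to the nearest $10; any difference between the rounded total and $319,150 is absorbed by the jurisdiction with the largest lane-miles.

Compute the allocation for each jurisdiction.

Lane-miles total: 418.1.
Raw shares: Winslow Zone 108/418.1 × $319,150 = 82,440.09; Harbor Ward 25.5/418.1 × $319,150 = 19,465.02; Granite Precinct 107.2/418.1 × $319,150 = 81,829.42; Redwood Borough 8/418.1 × $319,150 = 6,106.67; East District 56/418.1 × $319,150 = 42,746.71; South Township 113.4/418.1 × $319,150 = 86,562.09.
At nearest $10: Winslow Zone $82,440; Harbor Ward $19,470; Granite Precinct $81,830; Redwood Borough $6,110; East District $42,750; South Township $86,560. Sum = $319,160.
Difference $319,150 − $319,160 = −$10 applied to largest lane-miles (South Township): South Township becomes $86,550.

Winslow Zone: $82,440 · Harbor Ward: $19,470 · Granite Precinct: $81,830 · Redwood Borough: $6,110 · East District: $42,750 · South Township: $86,550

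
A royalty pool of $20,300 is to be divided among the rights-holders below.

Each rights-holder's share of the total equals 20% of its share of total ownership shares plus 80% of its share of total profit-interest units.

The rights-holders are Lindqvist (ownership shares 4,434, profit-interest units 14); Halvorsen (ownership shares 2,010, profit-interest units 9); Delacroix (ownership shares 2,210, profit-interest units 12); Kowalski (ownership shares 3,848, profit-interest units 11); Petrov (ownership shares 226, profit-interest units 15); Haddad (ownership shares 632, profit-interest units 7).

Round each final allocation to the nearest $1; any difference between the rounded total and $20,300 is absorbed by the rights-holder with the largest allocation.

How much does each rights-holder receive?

Lindqvist: $4,692 · Halvorsen: $2,760 · Delacroix: $3,537 · Kowalski: $3,796 · Petrov: $3,651 · Haddad: $1,864

Ownership shares total 13,360; profit-interest units total 68.
Combined weights (20% ownership shares + 80% profit-interest units): Lindqvist 0.2311; Halvorsen 0.1360; Delacroix 0.1743; Kowalski 0.1870; Petrov 0.1799; Haddad 0.0918.
Raw shares: Lindqvist 4,690.99; Halvorsen 2,760.24; Delacroix 3,537.48; Kowalski 3,796.44; Petrov 3,651.03; Haddad 1,863.82.
After rounding ($1): Lindqvist $4,691; Halvorsen $2,760; Delacroix $3,537; Kowalski $3,796; Petrov $3,651; Haddad $1,864. Sum = $20,299.
Difference $20,300 − $20,299 = +$1 applied to largest allocation (Lindqvist): Lindqvist becomes $4,692.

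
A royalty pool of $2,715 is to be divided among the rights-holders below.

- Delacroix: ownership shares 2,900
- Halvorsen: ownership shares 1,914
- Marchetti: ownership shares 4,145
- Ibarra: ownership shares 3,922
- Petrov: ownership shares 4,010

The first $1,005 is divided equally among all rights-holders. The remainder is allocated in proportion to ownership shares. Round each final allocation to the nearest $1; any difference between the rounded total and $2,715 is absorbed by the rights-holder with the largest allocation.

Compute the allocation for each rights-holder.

Delacroix: $495 | Halvorsen: $395 | Marchetti: $620 | Ibarra: $598 | Petrov: $607

$1,005 shared equally gives $201 per rights-holder.
Remainder $1,710 by ownership shares (total 16,891): Delacroix 293.59 → $294; Halvorsen 193.77 → $194; Marchetti 419.63 → $420; Ibarra 397.05 → $397; Petrov 405.96 → $406.
Rounding difference −$1 on remainder applied to Marchetti.
Totals: Delacroix $201 + $294 = $495; Halvorsen $201 + $194 = $395; Marchetti $201 + $419 = $620; Ibarra $201 + $397 = $598; Petrov $201 + $406 = $607.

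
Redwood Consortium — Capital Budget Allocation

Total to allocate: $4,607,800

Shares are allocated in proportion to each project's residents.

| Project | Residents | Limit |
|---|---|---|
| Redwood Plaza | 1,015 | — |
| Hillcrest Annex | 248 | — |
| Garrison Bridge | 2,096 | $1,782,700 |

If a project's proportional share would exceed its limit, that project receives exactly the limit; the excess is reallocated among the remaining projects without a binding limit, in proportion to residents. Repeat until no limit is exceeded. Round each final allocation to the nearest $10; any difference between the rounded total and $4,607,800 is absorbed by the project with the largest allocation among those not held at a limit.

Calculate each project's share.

Redwood Plaza: $2,270,370 | Hillcrest Annex: $554,730 | Garrison Bridge: $1,782,700

Residents total: 3,359.
Pro-rata shares before constraints: Redwood Plaza 1,392,353.97; Hillcrest Annex 340,200.77; Garrison Bridge 2,875,245.25.
Capped: Garrison Bridge ($1,782,700); balance $2,825,100 reallocated over remaining residents 1,263.
Remaining shares: Redwood Plaza 2,270,369.36 → $2,270,370; Hillcrest Annex 554,730.64 → $554,730.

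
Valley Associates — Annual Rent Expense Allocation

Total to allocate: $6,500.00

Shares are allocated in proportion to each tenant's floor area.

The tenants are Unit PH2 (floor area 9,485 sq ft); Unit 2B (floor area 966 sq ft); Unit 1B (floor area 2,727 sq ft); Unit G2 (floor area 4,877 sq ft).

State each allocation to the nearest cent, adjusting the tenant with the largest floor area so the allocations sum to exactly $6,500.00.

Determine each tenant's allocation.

Unit PH2: $3,414.71 · Unit 2B: $347.77 · Unit 1B: $981.75 · Unit G2: $1,755.77

Sum of floor area: 9,485 + 966 + 2,727 + 4,877 = 18,055.
Raw shares: Unit PH2 3,414.7051; Unit 2B 347.7707; Unit 1B 981.7502; Unit G2 1,755.7740.
At nearest cent: Unit PH2 $3,414.71; Unit 2B $347.77; Unit 1B $981.75; Unit G2 $1,755.77. Sum = $6,500.00.
Rounded total matches; no reconciliation needed.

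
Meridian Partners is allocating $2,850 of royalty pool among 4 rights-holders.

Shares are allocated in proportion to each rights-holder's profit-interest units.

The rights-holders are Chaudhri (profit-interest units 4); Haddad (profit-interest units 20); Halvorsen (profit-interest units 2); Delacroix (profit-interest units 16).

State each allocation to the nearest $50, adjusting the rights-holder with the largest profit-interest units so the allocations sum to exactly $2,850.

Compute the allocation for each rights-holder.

Chaudhri: $250 | Haddad: $1,350 | Halvorsen: $150 | Delacroix: $1,100

Total profit-interest units = 4 + 20 + 2 + 16 = 42.
Raw shares: Chaudhri 271.43; Haddad 1,357.14; Halvorsen 135.71; Delacroix 1,085.71.
Rounded to nearest $50: Chaudhri $250; Haddad $1,350; Halvorsen $150; Delacroix $1,100. Sum = $2,850.
Rounded total matches; no reconciliation needed.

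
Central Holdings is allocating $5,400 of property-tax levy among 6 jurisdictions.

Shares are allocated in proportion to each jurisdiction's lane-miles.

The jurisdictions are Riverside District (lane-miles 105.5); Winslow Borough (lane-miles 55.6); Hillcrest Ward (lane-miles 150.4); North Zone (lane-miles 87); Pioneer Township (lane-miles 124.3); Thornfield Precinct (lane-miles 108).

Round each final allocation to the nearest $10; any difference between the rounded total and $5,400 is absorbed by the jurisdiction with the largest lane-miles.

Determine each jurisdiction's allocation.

Lane-miles total: 105.5 + 55.6 + 150.4 + 87 + 124.3 + 108 = 630.8.
Raw shares: Riverside District 903.14; Winslow Borough 475.97; Hillcrest Ward 1,287.51; North Zone 744.77; Pioneer Township 1,064.08; Thornfield Precinct 924.54.
Rounded to nearest $10: Riverside District $900; Winslow Borough $480; Hillcrest Ward $1,290; North Zone $740; Pioneer Township $1,060; Thornfield Precinct $920. Sum = $5,390.
Difference $5,400 − $5,390 = +$10 applied to largest lane-miles (Hillcrest Ward): Hillcrest Ward becomes $1,300.

Riverside District: $900 | Winslow Borough: $480 | Hillcrest Ward: $1,300 | North Zone: $740 | Pioneer Township: $1,060 | Thornfield Precinct: $920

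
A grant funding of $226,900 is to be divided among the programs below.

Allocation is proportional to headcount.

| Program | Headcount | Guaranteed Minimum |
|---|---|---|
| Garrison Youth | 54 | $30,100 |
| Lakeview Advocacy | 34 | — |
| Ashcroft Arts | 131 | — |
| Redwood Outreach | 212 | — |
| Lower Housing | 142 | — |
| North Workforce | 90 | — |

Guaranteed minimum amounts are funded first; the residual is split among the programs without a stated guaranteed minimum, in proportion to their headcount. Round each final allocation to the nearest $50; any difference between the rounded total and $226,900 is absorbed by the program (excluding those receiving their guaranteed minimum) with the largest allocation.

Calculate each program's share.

Garrison Youth: $30,100 · Lakeview Advocacy: $11,000 · Ashcroft Arts: $42,350 · Redwood Outreach: $68,450 · Lower Housing: $45,900 · North Workforce: $29,100

Minimums first: Garrison Youth $30,100. Residual $196,800.
Residual split over remaining headcount 609: Lakeview Advocacy 10,987.19 → $11,000; Ashcroft Arts 42,333.00 → $42,350; Redwood Outreach 68,508.37 → $68,500; Lower Housing 45,887.68 → $45,900; North Workforce 29,083.74 → $29,100.
Rounding difference −$50 applied to Redwood Outreach → $68,450.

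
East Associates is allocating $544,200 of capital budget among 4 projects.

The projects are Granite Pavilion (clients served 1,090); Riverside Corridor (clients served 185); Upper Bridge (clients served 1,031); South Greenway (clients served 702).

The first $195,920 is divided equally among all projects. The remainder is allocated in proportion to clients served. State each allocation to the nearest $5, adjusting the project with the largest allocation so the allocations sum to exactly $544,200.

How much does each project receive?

$195,920 shared equally gives $48,980 per project.
Remainder $348,280 by clients served (total 3,008): Granite Pavilion 126,205.19 → $126,205; Riverside Corridor 21,420.15 → $21,420; Upper Bridge 119,373.90 → $119,375; South Greenway 81,280.77 → $81,280.
Totals: Granite Pavilion $48,980 + $126,205 = $175,185; Riverside Corridor $48,980 + $21,420 = $70,400; Upper Bridge $48,980 + $119,375 = $168,355; South Greenway $48,980 + $81,280 = $130,260.

Granite Pavilion: $175,185 | Riverside Corridor: $70,400 | Upper Bridge: $168,355 | South Greenway: $130,260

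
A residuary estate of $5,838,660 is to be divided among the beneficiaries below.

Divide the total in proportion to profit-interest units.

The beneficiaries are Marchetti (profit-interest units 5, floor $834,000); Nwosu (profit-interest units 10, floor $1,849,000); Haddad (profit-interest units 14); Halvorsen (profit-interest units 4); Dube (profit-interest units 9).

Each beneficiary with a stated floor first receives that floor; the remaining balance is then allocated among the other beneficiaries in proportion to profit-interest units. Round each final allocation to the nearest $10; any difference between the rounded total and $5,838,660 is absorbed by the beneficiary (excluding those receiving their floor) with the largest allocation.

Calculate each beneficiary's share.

Marchetti: $834,000 | Nwosu: $1,849,000 | Haddad: $1,636,260 | Halvorsen: $467,510 | Dube: $1,051,890

Guaranteed amounts: Marchetti $834,000; Nwosu $1,849,000. Residual $3,155,660.
Residual split over remaining profit-interest units 27: Haddad 1,636,268.15 → $1,636,270; Halvorsen 467,505.19 → $467,510; Dube 1,051,886.67 → $1,051,890.
Rounding difference −$10 applied to Haddad → $1,636,260.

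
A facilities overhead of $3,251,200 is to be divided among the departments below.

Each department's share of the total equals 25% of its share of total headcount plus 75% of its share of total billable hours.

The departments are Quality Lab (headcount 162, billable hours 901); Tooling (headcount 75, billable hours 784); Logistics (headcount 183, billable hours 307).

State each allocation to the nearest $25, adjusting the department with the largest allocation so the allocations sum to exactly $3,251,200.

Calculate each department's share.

Quality Lab: $1,416,425 | Tooling: $1,104,825 | Logistics: $729,950

Headcount total 420; billable hours total 1,992.
Blended shares (25% headcount + 75% billable hours): Quality Lab 0.4357; Tooling 0.3398; Logistics 0.2245.
Pro-rata amounts: Quality Lab 1,416,419.41; Tooling 1,104,834.42; Logistics 729,946.16.
At nearest $25: Quality Lab $1,416,425; Tooling $1,104,825; Logistics $729,950. Sum = $3,251,200.
Rounded total matches; no reconciliation needed.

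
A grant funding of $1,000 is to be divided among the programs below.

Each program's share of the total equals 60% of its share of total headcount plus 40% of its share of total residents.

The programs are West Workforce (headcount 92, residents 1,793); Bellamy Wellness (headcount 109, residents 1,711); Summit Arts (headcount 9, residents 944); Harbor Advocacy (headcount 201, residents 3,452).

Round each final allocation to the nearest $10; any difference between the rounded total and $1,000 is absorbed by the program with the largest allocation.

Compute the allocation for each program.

Totals — headcount 411, residents 7,900.
Composite weights (60% headcount + 40% residents): West Workforce 0.2251; Bellamy Wellness 0.2458; Summit Arts 0.0609; Harbor Advocacy 0.4682.
Raw shares: West Workforce 225.09; Bellamy Wellness 245.76; Summit Arts 60.94; Harbor Advocacy 468.22.
At nearest $10: West Workforce $230; Bellamy Wellness $250; Summit Arts $60; Harbor Advocacy $470. Sum = $1,010.
Difference $1,000 − $1,010 = −$10 applied to largest allocation (Harbor Advocacy): Harbor Advocacy becomes $460.

West Workforce: $230 | Bellamy Wellness: $250 | Summit Arts: $60 | Harbor Advocacy: $460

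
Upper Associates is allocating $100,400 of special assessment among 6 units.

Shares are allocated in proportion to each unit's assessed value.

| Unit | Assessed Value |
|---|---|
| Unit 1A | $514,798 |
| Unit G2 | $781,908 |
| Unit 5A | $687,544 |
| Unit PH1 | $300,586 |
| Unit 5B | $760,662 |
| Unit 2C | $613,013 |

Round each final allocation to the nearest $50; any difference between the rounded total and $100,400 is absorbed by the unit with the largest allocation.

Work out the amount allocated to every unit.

Unit 1A: $14,150 | Unit G2: $21,500 | Unit 5A: $18,850 | Unit PH1: $8,250 | Unit 5B: $20,850 | Unit 2C: $16,800

Assessed value total: 3,658,511.
Raw shares: Unit 1A 514,798/3,658,511 × $100,400 = 14,127.53; Unit G2 781,908/3,658,511 × $100,400 = 21,457.79; Unit 5A 687,544/3,658,511 × $100,400 = 18,868.17; Unit PH1 300,586/3,658,511 × $100,400 = 8,248.94; Unit 5B 760,662/3,658,511 × $100,400 = 20,874.74; Unit 2C 613,013/3,658,511 × $100,400 = 16,822.83.
After rounding ($50): Unit 1A $14,150; Unit G2 $21,450; Unit 5A $18,850; Unit PH1 $8,250; Unit 5B $20,850; Unit 2C $16,800. Sum = $100,350.
Difference $100,400 − $100,350 = +$50 applied to largest allocation (Unit G2): Unit G2 becomes $21,500.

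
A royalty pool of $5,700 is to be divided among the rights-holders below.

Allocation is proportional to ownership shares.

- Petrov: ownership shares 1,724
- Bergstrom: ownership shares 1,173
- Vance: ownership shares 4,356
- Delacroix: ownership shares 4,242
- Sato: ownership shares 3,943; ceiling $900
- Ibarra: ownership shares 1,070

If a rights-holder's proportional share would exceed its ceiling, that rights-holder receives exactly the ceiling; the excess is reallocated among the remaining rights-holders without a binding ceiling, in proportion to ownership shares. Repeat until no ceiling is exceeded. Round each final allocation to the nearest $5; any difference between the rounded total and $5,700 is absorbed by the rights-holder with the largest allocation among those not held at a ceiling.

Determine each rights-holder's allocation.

Sum of ownership shares: 16,508.
Unconstrained shares: Petrov 595.28; Bergstrom 405.02; Vance 1,504.07; Delacroix 1,464.71; Sato 1,361.47; Ibarra 369.46.
Capped: Sato ($900); remaining pool $4,800 reallocated over remaining ownership shares 12,565.
Redistributed shares: Petrov 658.59 → $660; Bergstrom 448.10 → $450; Vance 1,664.05 → $1,665; Delacroix 1,620.50 → $1,620; Ibarra 408.75 → $410.
Rounding difference −$5 applied to Vance → $1,660.

Petrov: $660 | Bergstrom: $450 | Vance: $1,660 | Delacroix: $1,620 | Sato: $900 | Ibarra: $410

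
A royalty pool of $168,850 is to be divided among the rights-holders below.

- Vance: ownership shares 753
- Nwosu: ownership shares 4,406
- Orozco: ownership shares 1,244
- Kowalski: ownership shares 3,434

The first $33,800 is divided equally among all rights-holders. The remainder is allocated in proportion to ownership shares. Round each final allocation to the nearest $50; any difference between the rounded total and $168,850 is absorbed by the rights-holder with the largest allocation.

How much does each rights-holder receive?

Equal tier: $33,800 ÷ 4 = $8,450 apiece.
Remainder $135,050 by ownership shares (total 9,837): Vance 10,337.77 → $10,350; Nwosu 60,489.00 → $60,500; Orozco 17,078.60 → $17,100; Kowalski 47,144.63 → $47,150.
Rounding difference −$50 on remainder applied to Nwosu.
Totals: Vance $8,450 + $10,350 = $18,800; Nwosu $8,450 + $60,450 = $68,900; Orozco $8,450 + $17,100 = $25,550; Kowalski $8,450 + $47,150 = $55,600.

Vance: $18,800; Nwosu: $68,900; Orozco: $25,550; Kowalski: $55,600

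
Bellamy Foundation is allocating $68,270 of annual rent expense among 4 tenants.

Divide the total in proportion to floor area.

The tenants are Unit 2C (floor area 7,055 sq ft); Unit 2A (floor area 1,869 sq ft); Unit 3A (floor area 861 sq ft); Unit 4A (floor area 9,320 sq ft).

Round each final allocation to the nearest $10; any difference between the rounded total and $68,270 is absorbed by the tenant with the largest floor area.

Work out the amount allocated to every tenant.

Sum of floor area: 7,055 + 1,869 + 861 + 9,320 = 19,105.
Unrounded shares: Unit 2C 25,210.41; Unit 2A 6,678.70; Unit 3A 3,076.71; Unit 4A 33,304.18.
At nearest $10: Unit 2C $25,210; Unit 2A $6,680; Unit 3A $3,080; Unit 4A $33,300. Sum = $68,270.
Sum already equals the total — no adjustment.

Unit 2C: $25,210; Unit 2A: $6,680; Unit 3A: $3,080; Unit 4A: $33,300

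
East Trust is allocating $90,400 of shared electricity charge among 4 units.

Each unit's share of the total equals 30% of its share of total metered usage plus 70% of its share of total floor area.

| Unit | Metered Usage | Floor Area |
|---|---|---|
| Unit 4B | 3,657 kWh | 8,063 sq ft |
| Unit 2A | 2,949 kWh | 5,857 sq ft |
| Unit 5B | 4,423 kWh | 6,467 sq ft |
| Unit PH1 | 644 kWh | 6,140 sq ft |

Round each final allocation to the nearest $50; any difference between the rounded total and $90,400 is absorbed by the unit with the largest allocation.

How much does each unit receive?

Unit 4B: $27,750 · Unit 2A: $20,800 · Unit 5B: $25,700 · Unit PH1: $16,150

Metered usage total 11,673; floor area total 26,527.
Combined weights (30% metered usage + 70% floor area): Unit 4B 0.3068; Unit 2A 0.2303; Unit 5B 0.2843; Unit PH1 0.1786.
Pro-rata amounts: Unit 4B 27,730.58; Unit 2A 20,823.28; Unit 5B 25,702.99; Unit PH1 16,143.15.
After rounding ($50): Unit 4B $27,750; Unit 2A $20,800; Unit 5B $25,700; Unit PH1 $16,150. Sum = $90,400.
Sum already equals the total — no adjustment.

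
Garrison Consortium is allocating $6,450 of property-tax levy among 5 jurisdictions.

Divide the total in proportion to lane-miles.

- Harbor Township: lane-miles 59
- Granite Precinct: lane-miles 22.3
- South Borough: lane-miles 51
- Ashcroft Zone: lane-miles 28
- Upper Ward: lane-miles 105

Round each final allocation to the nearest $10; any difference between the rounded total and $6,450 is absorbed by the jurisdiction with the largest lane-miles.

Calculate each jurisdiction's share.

Harbor Township: $1,430; Granite Precinct: $540; South Borough: $1,240; Ashcroft Zone: $680; Upper Ward: $2,560

Total lane-miles = 265.3.
Pro-rata amounts: Harbor Township 59/265.3 × $6,450 = 1,434.41; Granite Precinct 22.3/265.3 × $6,450 = 542.16; South Borough 51/265.3 × $6,450 = 1,239.92; Ashcroft Zone 28/265.3 × $6,450 = 680.74; Upper Ward 105/265.3 × $6,450 = 2,552.77.
After rounding ($10): Harbor Township $1,430; Granite Precinct $540; South Borough $1,240; Ashcroft Zone $680; Upper Ward $2,550. Sum = $6,440.
Difference $6,450 − $6,440 = +$10 applied to largest lane-miles (Upper Ward): Upper Ward becomes $2,560.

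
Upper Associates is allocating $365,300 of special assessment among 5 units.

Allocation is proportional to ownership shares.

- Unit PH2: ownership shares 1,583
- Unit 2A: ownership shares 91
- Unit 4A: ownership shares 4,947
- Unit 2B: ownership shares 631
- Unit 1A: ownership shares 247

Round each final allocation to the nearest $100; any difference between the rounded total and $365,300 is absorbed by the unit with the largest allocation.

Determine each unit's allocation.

Unit PH2: $77,100; Unit 2A: $4,400; Unit 4A: $241,100; Unit 2B: $30,700; Unit 1A: $12,000

Ownership shares total: 7,499.
Unrounded shares: Unit PH2 1,583/7,499 × $365,300 = 77,112.94; Unit 2A 91/7,499 × $365,300 = 4,432.90; Unit 4A 4,947/7,499 × $365,300 = 240,984.01; Unit 2B 631/7,499 × $365,300 = 30,738.01; Unit 1A 247/7,499 × $365,300 = 12,032.15.
Rounded to nearest $100: Unit PH2 $77,100; Unit 2A $4,400; Unit 4A $241,000; Unit 2B $30,700; Unit 1A $12,000. Sum = $365,200.
Difference $365,300 − $365,200 = +$100 applied to largest allocation (Unit 4A): Unit 4A becomes $241,100.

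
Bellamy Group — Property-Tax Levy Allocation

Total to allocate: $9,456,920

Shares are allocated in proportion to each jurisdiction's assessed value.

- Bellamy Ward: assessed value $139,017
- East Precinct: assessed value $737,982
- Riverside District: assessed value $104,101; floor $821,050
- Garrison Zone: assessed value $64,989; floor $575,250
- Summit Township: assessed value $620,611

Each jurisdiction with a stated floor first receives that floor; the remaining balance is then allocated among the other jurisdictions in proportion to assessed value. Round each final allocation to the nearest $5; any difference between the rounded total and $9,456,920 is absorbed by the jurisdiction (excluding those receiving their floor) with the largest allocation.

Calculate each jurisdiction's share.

Bellamy Ward: $748,235; East Precinct: $3,972,055; Riverside District: $821,050; Garrison Zone: $575,250; Summit Township: $3,340,330

Fund the minimums — Riverside District $821,050; Garrison Zone $575,250. Remaining pool $8,060,620.
Remaining pool split over remaining assessed value 1,497,610: Bellamy Ward 748,234.33 → $748,235; East Precinct 3,972,057.12 → $3,972,055; Summit Township 3,340,328.55 → $3,340,330.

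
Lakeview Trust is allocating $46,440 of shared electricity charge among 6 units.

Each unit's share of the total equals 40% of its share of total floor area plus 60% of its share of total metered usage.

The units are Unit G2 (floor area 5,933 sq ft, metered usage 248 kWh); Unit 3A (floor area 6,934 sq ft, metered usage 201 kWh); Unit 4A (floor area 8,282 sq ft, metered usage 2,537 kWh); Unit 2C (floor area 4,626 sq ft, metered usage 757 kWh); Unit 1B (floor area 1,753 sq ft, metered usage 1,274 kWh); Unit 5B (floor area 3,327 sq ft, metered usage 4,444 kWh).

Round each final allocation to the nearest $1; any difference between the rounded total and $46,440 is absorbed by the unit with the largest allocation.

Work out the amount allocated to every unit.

Totals — floor area 30,855, metered usage 9,461.
Blended shares (40% floor area + 60% metered usage): Unit G2 0.0926; Unit 3A 0.1026; Unit 4A 0.2683; Unit 2C 0.1080; Unit 1B 0.1035; Unit 5B 0.3250.
Raw shares: Unit G2 4,302.31; Unit 3A 4,766.53; Unit 4A 12,457.94; Unit 2C 5,014.52; Unit 1B 4,807.49; Unit 5B 15,091.21.
Rounded to nearest $1: Unit G2 $4,302; Unit 3A $4,767; Unit 4A $12,458; Unit 2C $5,015; Unit 1B $4,807; Unit 5B $15,091. Sum = $46,440.
No rounding difference to absorb.

Unit G2: $4,302 | Unit 3A: $4,767 | Unit 4A: $12,458 | Unit 2C: $5,015 | Unit 1B: $4,807 | Unit 5B: $15,091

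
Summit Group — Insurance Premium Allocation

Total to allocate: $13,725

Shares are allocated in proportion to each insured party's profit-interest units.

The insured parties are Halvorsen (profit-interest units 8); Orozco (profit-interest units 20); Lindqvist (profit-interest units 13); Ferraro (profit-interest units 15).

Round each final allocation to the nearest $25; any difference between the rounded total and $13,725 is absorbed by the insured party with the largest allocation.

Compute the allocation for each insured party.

Sum of profit-interest units: 56.
Pro-rata amounts: Halvorsen 8/56 × $13,725 = 1,960.71; Orozco 20/56 × $13,725 = 4,901.79; Lindqvist 13/56 × $13,725 = 3,186.16; Ferraro 15/56 × $13,725 = 3,676.34.
At nearest $25: Halvorsen $1,950; Orozco $4,900; Lindqvist $3,175; Ferraro $3,675. Sum = $13,700.
Difference $13,725 − $13,700 = +$25 applied to largest allocation (Orozco): Orozco becomes $4,925.

Halvorsen: $1,950; Orozco: $4,925; Lindqvist: $3,175; Ferraro: $3,675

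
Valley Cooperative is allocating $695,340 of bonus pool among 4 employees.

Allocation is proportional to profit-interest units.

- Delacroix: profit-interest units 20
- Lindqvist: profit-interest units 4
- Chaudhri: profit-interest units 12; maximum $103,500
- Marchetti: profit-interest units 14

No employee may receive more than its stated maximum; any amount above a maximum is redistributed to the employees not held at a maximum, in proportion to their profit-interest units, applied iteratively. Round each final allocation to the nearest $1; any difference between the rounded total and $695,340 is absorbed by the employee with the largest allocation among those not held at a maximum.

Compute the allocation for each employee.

Combined profit-interest units = 50.
Unconstrained shares: Delacroix 278,136.00; Lindqvist 55,627.20; Chaudhri 166,881.60; Marchetti 194,695.20.
Cap binds for Chaudhri ($103,500); balance $591,840 reallocated over remaining profit-interest units 38.
Remaining shares: Delacroix 311,494.74 → $311,495; Lindqvist 62,298.95 → $62,299; Marchetti 218,046.32 → $218,046.

Delacroix: $311,495 | Lindqvist: $62,299 | Chaudhri: $103,500 | Marchetti: $218,046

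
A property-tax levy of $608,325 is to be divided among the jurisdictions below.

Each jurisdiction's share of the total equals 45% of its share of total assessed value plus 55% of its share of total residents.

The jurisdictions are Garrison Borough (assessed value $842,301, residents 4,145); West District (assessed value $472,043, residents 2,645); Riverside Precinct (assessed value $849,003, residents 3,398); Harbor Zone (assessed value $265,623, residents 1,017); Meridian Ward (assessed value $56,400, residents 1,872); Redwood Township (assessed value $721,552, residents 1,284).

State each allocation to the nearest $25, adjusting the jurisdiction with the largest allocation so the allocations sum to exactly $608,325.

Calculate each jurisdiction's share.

Garrison Borough: $168,475; West District: $101,925; Riverside Precinct: $151,625; Harbor Zone: $46,375; Meridian Ward: $48,425; Redwood Township: $91,500

Assessed value total 3,206,922; residents total 14,361.
Blended shares (45% assessed value + 55% residents): Garrison Borough 0.2769; West District 0.1675; Riverside Precinct 0.2493; Harbor Zone 0.0762; Meridian Ward 0.0796; Redwood Township 0.1504.
Pro-rata amounts: Garrison Borough 168,468.81; West District 101,916.59; Riverside Precinct 151,637.49; Harbor Zone 46,367.65; Meridian Ward 48,427.72; Redwood Township 91,506.73.
At nearest $25: Garrison Borough $168,475; West District $101,925; Riverside Precinct $151,625; Harbor Zone $46,375; Meridian Ward $48,425; Redwood Township $91,500. Sum = $608,325.
No rounding difference to absorb.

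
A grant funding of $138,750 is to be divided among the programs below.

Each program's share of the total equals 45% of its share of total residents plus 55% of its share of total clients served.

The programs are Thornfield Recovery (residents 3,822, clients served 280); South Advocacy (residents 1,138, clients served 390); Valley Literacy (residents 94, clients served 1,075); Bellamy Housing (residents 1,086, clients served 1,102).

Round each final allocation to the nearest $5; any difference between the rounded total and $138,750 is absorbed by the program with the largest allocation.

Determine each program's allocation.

Thornfield Recovery: $46,375 · South Advocacy: $22,025 · Valley Literacy: $29,770 · Bellamy Housing: $40,580

Totals — residents 6,140, clients served 2,847.
Blended shares (45% residents + 55% clients served): Thornfield Recovery 0.3342; South Advocacy 0.1587; Valley Literacy 0.2146; Bellamy Housing 0.2925.
Unrounded shares: Thornfield Recovery 46,371.09; South Advocacy 22,026.06; Valley Literacy 29,770.75; Bellamy Housing 40,582.10.
Rounded to nearest $5: Thornfield Recovery $46,370; South Advocacy $22,025; Valley Literacy $29,770; Bellamy Housing $40,580. Sum = $138,745.
Difference $138,750 − $138,745 = +$5 applied to largest allocation (Thornfield Recovery): Thornfield Recovery becomes $46,375.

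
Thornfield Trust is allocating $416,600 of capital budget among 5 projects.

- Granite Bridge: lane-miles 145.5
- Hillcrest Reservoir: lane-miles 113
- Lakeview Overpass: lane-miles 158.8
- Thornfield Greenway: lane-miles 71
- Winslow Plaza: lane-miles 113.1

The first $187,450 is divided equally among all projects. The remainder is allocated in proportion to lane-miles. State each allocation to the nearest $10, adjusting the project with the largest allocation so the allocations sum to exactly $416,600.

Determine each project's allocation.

Granite Bridge: $92,930 | Hillcrest Reservoir: $80,550 | Lakeview Overpass: $98,000 | Thornfield Greenway: $64,540 | Winslow Plaza: $80,580

First tranche $187,450 split equally: $37,490 each.
Remainder $229,150 by lane-miles (total 601.4): Granite Bridge 55,439.52 → $55,440; Hillcrest Reservoir 43,056.12 → $43,060; Lakeview Overpass 60,507.18 → $60,510; Thornfield Greenway 27,052.96 → $27,050; Winslow Plaza 43,094.22 → $43,090.
Totals: Granite Bridge $37,490 + $55,440 = $92,930; Hillcrest Reservoir $37,490 + $43,060 = $80,550; Lakeview Overpass $37,490 + $60,510 = $98,000; Thornfield Greenway $37,490 + $27,050 = $64,540; Winslow Plaza $37,490 + $43,090 = $80,580.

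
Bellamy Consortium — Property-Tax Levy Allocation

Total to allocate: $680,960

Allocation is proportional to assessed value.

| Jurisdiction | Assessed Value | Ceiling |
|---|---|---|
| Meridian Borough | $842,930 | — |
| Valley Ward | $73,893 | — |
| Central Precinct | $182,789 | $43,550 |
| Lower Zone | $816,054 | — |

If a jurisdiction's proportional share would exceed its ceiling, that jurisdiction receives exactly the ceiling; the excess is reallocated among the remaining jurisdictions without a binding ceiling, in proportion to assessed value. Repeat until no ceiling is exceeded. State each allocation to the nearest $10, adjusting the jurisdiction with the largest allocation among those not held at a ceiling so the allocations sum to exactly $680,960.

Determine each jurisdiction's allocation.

Sum of assessed value: 1,915,666.
Unconstrained shares: Meridian Borough 299,635.54; Valley Ward 26,266.68; Central Precinct 64,975.83; Lower Zone 290,081.95.
Cap binds for Central Precinct ($43,550); residual $637,410 reallocated over remaining assessed value 1,732,877.
Redistributed shares: Meridian Borough 310,057.79 → $310,060; Valley Ward 27,180.31 → $27,180; Lower Zone 300,171.90 → $300,170.

Meridian Borough: $310,060; Valley Ward: $27,180; Central Precinct: $43,550; Lower Zone: $300,170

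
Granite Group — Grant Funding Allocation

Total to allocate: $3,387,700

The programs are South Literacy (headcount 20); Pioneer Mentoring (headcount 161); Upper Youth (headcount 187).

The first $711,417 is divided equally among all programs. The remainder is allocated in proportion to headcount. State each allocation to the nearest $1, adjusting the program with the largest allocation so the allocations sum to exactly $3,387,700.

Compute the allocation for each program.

South Literacy: $382,589 · Pioneer Mentoring: $1,408,013 · Upper Youth: $1,597,098

First tranche $711,417 split equally: $237,139 each.
Remainder $2,676,283 by headcount (total 368): South Literacy 145,450.16 → $145,450; Pioneer Mentoring 1,170,873.81 → $1,170,874; Upper Youth 1,359,959.02 → $1,359,959.
Totals: South Literacy $237,139 + $145,450 = $382,589; Pioneer Mentoring $237,139 + $1,170,874 = $1,408,013; Upper Youth $237,139 + $1,359,959 = $1,597,098.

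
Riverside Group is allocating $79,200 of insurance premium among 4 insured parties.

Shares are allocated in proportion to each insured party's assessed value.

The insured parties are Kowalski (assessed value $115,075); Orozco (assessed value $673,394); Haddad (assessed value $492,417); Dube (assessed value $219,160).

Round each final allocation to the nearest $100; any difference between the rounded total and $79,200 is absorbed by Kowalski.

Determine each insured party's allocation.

Kowalski: $6,000 | Orozco: $35,600 | Haddad: $26,000 | Dube: $11,600

Assessed value total: 1,500,046.
Proportional shares: Kowalski 115,075/1,500,046 × $79,200 = 6,075.77; Orozco 673,394/1,500,046 × $79,200 = 35,554.11; Haddad 492,417/1,500,046 × $79,200 = 25,998.82; Dube 219,160/1,500,046 × $79,200 = 11,571.29.
Rounded to nearest $100: Kowalski $6,100; Orozco $35,600; Haddad $26,000; Dube $11,600. Sum = $79,300.
Difference $79,200 − $79,300 = −$100 applied to Kowalski: Kowalski becomes $6,000.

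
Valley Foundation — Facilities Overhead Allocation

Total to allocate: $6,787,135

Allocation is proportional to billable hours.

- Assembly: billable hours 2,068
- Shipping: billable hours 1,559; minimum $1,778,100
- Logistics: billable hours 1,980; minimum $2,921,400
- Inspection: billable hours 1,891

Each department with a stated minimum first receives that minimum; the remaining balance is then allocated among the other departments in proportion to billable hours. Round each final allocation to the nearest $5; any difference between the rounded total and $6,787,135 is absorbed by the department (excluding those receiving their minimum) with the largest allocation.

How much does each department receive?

Minimums first: Shipping $1,778,100; Logistics $2,921,400. Balance $2,087,635.
Balance split over remaining billable hours 3,959: Assembly 1,090,484.76 → $1,090,485; Inspection 997,150.24 → $997,150.

Assembly: $1,090,485; Shipping: $1,778,100; Logistics: $2,921,400; Inspection: $997,150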